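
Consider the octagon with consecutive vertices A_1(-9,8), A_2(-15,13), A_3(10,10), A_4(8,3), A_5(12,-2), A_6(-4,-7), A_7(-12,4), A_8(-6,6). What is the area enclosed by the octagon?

Cross-terms: 3, -280, -50, -52, -92, -100, -48, 6  ⇒  Σ = -613
Area = |Σ|/2 = 306.5.

306.5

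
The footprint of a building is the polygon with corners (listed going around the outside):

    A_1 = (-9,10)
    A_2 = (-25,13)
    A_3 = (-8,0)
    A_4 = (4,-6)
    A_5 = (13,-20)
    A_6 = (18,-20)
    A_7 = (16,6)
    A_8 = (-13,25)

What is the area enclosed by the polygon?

692

Apply Gauss's area formula: 2A = Σ (x_i·y_{i+1} − x_{i+1}·y_i), indices taken mod 8.
Σ = (133) + (104) + (48) + (-2) + (100) + (428) + (478) + (95) = 1384
Area = |Σ|/2 = 692.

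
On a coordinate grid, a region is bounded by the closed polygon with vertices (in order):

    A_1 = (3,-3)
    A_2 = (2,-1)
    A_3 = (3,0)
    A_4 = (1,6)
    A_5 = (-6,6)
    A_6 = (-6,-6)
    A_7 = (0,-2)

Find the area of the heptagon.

78

A_1→A_2: (3)(-1) − (2)(-3) = 3
A_2→A_3: (2)(0) − (3)(-1) = 3
A_3→A_4: (3)(6) − (1)(0) = 18
A_4→A_5: (1)(6) − (-6)(6) = 42
A_5→A_6: (-6)(-6) − (-6)(6) = 72
A_6→A_7: (-6)(-2) − (0)(-6) = 12
A_7→A_1: (0)(-3) − (3)(-2) = 6
Σ = 156
Area = |Σ|/2 = 78.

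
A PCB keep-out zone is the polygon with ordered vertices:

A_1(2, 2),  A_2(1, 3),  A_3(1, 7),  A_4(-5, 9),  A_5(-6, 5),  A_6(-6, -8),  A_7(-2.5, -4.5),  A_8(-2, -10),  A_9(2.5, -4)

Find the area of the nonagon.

Apply the shoelace (surveyor's) formula: 2A = Σ (x_i·y_{i+1} − x_{i+1}·y_i), indices taken mod 9.
Σ = (4) + (4) + (44) + (29) + (78) + (7) + (16) + (33) + (13) = 228
Area = |Σ|/2 = 114.

114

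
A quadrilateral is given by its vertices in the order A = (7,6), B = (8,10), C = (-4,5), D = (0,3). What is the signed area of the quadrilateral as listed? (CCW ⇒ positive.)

Apply the shoelace formula: 2A = Σ (x_i·y_{i+1} − x_{i+1}·y_i), indices taken mod 4.
Σ = (22) + (80) + (-12) + (-21) = 69
Signed area = Σ/2 = 34.5 (positive ⇒ counter-clockwise traversal).

34.5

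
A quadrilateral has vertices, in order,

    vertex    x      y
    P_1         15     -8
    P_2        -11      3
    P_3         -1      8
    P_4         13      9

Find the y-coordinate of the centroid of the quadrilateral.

2

Apply the surveyor's formula. First the cross-terms c_i = x_i·y_{i+1} − x_{i+1}·y_i:
  -43, -85, -113, -239  ⇒  2A = -480, A = -240.
Then Σ (y_i + y_{i+1})·c_i = -2880, so ȳ = -2880 / (6·(-240)) = 2.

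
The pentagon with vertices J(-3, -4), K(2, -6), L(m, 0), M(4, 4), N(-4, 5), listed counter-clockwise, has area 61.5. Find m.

3

Write out the shoelace sum; only the two edges meeting at L involve m:
2·Area = [(2·0 − m·(-6)) + (m·4 − 4·0)] + 93
       = 10·m + 93 = 123
⇒ m = 3.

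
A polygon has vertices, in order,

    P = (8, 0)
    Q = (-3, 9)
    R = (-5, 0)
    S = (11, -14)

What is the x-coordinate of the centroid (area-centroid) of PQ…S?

Apply the shoelace formula. First the cross-terms c_i = x_i·y_{i+1} − x_{i+1}·y_i:
  72, 45, 70, 112  ⇒  2A = 299, A = 149.5.
Then Σ (x_i + x_{i+1})·c_i = 2548, so x̄ = 2548 / (6·149.5) = 196/69.

196/69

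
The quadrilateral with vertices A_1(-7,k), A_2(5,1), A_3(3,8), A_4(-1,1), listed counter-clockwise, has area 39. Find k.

The doubled signed area Σ (x_i y_{i+1} − x_{i+1} y_i) is linear in k.
With k=0 it equals 48; the coefficient of k is -6 (from the two edges through A_1).
So -6·k + 48 = 2·39 = 78 ⇒ k = -5.

-5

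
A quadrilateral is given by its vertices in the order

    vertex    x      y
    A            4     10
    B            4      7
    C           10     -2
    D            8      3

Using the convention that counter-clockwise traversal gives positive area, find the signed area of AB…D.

Apply the shoelace formula: 2A = Σ (x_i·y_{i+1} − x_{i+1}·y_i), indices taken mod 4.
A→B: (4)(7) − (4)(10) = -12
B→C: (4)(-2) − (10)(7) = -78
C→D: (10)(3) − (8)(-2) = 46
D→A: (8)(10) − (4)(3) = 68
Σ = 24
Signed area = Σ/2 = 12 (positive ⇒ counter-clockwise traversal).

12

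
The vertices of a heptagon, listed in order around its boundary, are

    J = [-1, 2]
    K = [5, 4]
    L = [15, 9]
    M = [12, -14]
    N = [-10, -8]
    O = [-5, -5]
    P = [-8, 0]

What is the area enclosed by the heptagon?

314.5

Apply the shoelace (surveyor's) formula: 2A = Σ (x_i·y_{i+1} − x_{i+1}·y_i), indices taken mod 7.
Cross-terms: -14, -15, -318, -236, 10, -40, -16  ⇒  Σ = -629
Area = |Σ|/2 = 314.5.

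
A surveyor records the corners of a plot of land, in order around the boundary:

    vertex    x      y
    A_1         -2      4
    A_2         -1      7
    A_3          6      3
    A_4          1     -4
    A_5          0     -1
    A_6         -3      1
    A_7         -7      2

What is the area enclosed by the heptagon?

A_1→A_2: (-2)(7) − (-1)(4) = -10
A_2→A_3: (-1)(3) − (6)(7) = -45
A_3→A_4: (6)(-4) − (1)(3) = -27
A_4→A_5: (1)(-1) − (0)(-4) = -1
A_5→A_6: (0)(1) − (-3)(-1) = -3
A_6→A_7: (-3)(2) − (-7)(1) = 1
A_7→A_1: (-7)(4) − (-2)(2) = -24
Σ = -109
Area = |Σ|/2 = 54.5.

54.5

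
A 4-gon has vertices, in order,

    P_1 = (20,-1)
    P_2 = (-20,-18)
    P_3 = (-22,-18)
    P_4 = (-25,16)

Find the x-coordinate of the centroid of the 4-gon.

Apply the surveyor's formula. First the cross-terms c_i = x_i·y_{i+1} − x_{i+1}·y_i:
  -380, -36, -802, -295  ⇒  2A = -1513, A = -756.5.
Then Σ (x_i + x_{i+1})·c_i = 40681, so x̄ = 40681 / (6·(-756.5)) = -2393/267.

-2393/267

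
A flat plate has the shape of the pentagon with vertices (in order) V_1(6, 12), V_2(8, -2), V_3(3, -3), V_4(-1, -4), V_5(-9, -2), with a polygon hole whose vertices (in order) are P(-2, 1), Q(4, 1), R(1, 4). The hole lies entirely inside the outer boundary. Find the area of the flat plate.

126.5

Outer boundary:
Apply the surveyor's formula: 2A = Σ (x_i·y_{i+1} − x_{i+1}·y_i), indices taken mod 5.
Σ = (-108) + (-18) + (-15) + (-34) + (-96) = -271
Area = |Σ|/2 = 135.5.
Hole:
Σ = (-6) + (15) + (9) = 18
Area = |Σ|/2 = 9.
Net area = 135.5 − 9 = 126.5.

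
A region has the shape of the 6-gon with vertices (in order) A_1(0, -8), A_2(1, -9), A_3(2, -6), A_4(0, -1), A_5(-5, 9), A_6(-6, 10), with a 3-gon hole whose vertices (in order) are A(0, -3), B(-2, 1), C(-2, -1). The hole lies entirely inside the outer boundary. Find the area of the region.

30.5

Outer boundary:
A_1→A_2: (0)(-9) − (1)(-8) = 8
A_2→A_3: (1)(-6) − (2)(-9) = 12
A_3→A_4: (2)(-1) − (0)(-6) = -2
A_4→A_5: (0)(9) − (-5)(-1) = -5
A_5→A_6: (-5)(10) − (-6)(9) = 4
A_6→A_1: (-6)(-8) − (0)(10) = 48
Σ = 65
Area = |Σ|/2 = 32.5.
Hole:
Σ = (-6) + (4) + (6) = 4
Area = |Σ|/2 = 2.
Net area = 32.5 − 2 = 30.5.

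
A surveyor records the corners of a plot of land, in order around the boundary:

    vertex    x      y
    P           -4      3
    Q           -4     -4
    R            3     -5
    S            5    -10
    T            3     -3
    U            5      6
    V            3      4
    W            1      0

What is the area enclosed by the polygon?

52

Σ = (28) + (32) + (-5) + (15) + (33) + (2) + (-4) + (3) = 104
Area = |Σ|/2 = 52.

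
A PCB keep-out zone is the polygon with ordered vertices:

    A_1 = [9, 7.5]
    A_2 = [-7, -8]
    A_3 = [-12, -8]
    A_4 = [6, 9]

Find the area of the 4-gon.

Apply the shoelace formula: 2A = Σ (x_i·y_{i+1} − x_{i+1}·y_i), indices taken mod 4.
A_1→A_2: (9)(-8) − (-7)(7.5) = -19.5
A_2→A_3: (-7)(-8) − (-12)(-8) = -40
A_3→A_4: (-12)(9) − (6)(-8) = -60
A_4→A_1: (6)(7.5) − (9)(9) = -36
Σ = -155.5
Area = |Σ|/2 = 77.75.

77.75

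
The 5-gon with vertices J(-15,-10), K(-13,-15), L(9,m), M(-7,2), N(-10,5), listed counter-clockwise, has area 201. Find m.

Write out the shoelace sum; only the two edges meeting at L involve m:
2·Area = [((-13)·m − 9·(-15)) + (9·2 − (-7)·m)] + 255
       = -6·m + 408 = 402
⇒ m = 1.

1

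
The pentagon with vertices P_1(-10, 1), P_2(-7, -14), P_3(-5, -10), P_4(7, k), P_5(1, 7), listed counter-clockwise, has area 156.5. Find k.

4

The doubled signed area Σ (x_i y_{i+1} − x_{i+1} y_i) is linear in k.
With k=0 it equals 337; the coefficient of k is -6 (from the two edges through P_4).
So -6·k + 337 = 2·156.5 = 313 ⇒ k = 4.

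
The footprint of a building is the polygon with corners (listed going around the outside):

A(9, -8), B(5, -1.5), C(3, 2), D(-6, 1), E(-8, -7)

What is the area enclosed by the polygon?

116.5

Σ = (26.5) + (14.5) + (15) + (50) + (127) = 233
Area = |Σ|/2 = 116.5.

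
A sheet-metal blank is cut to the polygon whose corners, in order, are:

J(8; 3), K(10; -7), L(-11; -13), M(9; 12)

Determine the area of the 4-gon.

188.5

Σ = (-86) + (-207) + (-15) + (-69) = -377
Area = |Σ|/2 = 188.5.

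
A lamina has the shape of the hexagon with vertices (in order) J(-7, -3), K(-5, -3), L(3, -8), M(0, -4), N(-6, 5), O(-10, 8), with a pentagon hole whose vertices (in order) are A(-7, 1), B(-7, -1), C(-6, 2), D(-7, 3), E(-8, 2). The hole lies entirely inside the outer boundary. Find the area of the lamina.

50.5

Outer boundary:
Apply Gauss's area formula: 2A = Σ (x_i·y_{i+1} − x_{i+1}·y_i), indices taken mod 6.
Cross-terms: 6, 49, -12, -24, 2, 86  ⇒  Σ = 107
Area = |Σ|/2 = 53.5.
Hole:
Apply the shoelace formula: 2A = Σ (x_i·y_{i+1} − x_{i+1}·y_i), indices taken mod 5.
A→B: (-7)(-1) − (-7)(1) = 14
B→C: (-7)(2) − (-6)(-1) = -20
C→D: (-6)(3) − (-7)(2) = -4
D→E: (-7)(2) − (-8)(3) = 10
E→A: (-8)(1) − (-7)(2) = 6
Σ = 6
Area = |Σ|/2 = 3.
Net area = 53.5 − 3 = 50.5.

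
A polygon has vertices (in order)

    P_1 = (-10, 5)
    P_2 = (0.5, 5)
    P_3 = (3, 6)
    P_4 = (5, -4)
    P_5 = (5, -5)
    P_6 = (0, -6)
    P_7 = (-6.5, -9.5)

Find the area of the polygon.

154

Apply the shoelace (surveyor's) formula: 2A = Σ (x_i·y_{i+1} − x_{i+1}·y_i), indices taken mod 7.
Cross-terms: -52.5, -12, -42, -5, -30, -39, -127.5  ⇒  Σ = -308
Area = |Σ|/2 = 154.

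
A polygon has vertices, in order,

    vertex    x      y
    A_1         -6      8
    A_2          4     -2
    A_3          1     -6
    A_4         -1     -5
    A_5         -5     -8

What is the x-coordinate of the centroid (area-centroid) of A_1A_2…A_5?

-500/237

Apply Gauss's area formula. First the cross-terms c_i = x_i·y_{i+1} − x_{i+1}·y_i:
  -20, -22, -11, -17, -88  ⇒  2A = -158, A = -79.
Then Σ (x_i + x_{i+1})·c_i = 1000, so x̄ = 1000 / (6·(-79)) = -500/237.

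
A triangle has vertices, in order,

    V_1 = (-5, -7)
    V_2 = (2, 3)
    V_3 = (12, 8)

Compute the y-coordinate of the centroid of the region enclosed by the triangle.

Apply the shoelace (surveyor's) formula. First the cross-terms c_i = x_i·y_{i+1} − x_{i+1}·y_i:
  -1, -20, -44  ⇒  2A = -65, A = -32.5.
Then Σ (y_i + y_{i+1})·c_i = -260, so ȳ = -260 / (6·(-32.5)) = 4/3.

4/3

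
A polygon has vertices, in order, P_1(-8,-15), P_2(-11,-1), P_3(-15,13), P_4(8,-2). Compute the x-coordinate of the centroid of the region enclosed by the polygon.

-1087/225

Apply the shoelace (surveyor's) formula. First the cross-terms c_i = x_i·y_{i+1} − x_{i+1}·y_i:
  -157, -158, -74, -136  ⇒  2A = -525, A = -262.5.
Then Σ (x_i + x_{i+1})·c_i = 7609, so x̄ = 7609 / (6·(-262.5)) = -1087/225.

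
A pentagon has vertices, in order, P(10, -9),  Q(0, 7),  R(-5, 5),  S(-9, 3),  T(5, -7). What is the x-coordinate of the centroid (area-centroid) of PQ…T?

6/13

Apply the shoelace (surveyor's) formula. First the cross-terms c_i = x_i·y_{i+1} − x_{i+1}·y_i:
  70, 35, 30, 48, 25  ⇒  2A = 208, A = 104.
Then Σ (x_i + x_{i+1})·c_i = 288, so x̄ = 288 / (6·104) = 6/13.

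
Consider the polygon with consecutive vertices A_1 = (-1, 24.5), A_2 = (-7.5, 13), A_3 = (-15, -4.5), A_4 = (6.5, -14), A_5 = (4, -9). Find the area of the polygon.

362.625

Apply the shoelace formula: 2A = Σ (x_i·y_{i+1} − x_{i+1}·y_i), indices taken mod 5.
Σ = (170.75) + (228.75) + (239.25) + (-2.5) + (89) = 725.25
Area = |Σ|/2 = 362.625.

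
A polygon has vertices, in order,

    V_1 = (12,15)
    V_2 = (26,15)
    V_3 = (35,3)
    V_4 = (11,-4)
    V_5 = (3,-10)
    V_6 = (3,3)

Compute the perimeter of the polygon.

|V_1V_2| = √((14)² + (0)²) = √196 = 14
|V_2V_3| = √((9)² + (-12)²) = √225 = 15
|V_3V_4| = √((-24)² + (-7)²) = √625 = 25
|V_4V_5| = √((-8)² + (-6)²) = √100 = 10
|V_5V_6| = √((0)² + (13)²) = √169 = 13
|V_6V_1| = √((9)² + (12)²) = √225 = 15
Perimeter = 14 + 15 + 25 + 10 + 13 + 15 = 92.

92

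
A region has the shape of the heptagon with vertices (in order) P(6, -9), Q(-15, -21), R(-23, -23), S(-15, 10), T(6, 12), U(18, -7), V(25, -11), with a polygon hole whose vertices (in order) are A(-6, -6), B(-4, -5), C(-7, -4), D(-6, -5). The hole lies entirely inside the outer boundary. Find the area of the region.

825

Outer boundary:
Apply Gauss's area formula: 2A = Σ (x_i·y_{i+1} − x_{i+1}·y_i), indices taken mod 7.
Σ = (-261) + (-138) + (-575) + (-240) + (-258) + (-23) + (-159) = -1654
Area = |Σ|/2 = 827.
Hole:
Σ = (6) + (-19) + (11) + (6) = 4
Area = |Σ|/2 = 2.
Net area = 827 − 2 = 825.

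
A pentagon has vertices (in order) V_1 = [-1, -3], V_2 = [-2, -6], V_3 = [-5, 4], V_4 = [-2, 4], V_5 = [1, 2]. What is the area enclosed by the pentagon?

Σ = (0) + (-38) + (-12) + (-8) + (-1) = -59
Area = |Σ|/2 = 29.5.

29.5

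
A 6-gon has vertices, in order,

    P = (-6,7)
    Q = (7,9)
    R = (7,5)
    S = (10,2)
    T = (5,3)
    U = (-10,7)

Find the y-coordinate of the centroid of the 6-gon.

Apply the surveyor's formula. First the cross-terms c_i = x_i·y_{i+1} − x_{i+1}·y_i:
  -103, -28, -36, 20, 65, -28  ⇒  2A = -110, A = -55.
Then Σ (y_i + y_{i+1})·c_i = -1934, so ȳ = -1934 / (6·(-55)) = 967/165.

967/165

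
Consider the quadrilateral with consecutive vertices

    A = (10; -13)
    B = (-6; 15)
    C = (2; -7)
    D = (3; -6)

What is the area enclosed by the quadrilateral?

Apply the surveyor's formula: 2A = Σ (x_i·y_{i+1} − x_{i+1}·y_i), indices taken mod 4.
Σ = (72) + (12) + (9) + (21) = 114
Area = |Σ|/2 = 57.

57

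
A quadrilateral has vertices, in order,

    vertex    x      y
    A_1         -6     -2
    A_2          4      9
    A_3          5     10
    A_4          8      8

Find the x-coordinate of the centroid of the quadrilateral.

409/177

Apply the surveyor's formula. First the cross-terms c_i = x_i·y_{i+1} − x_{i+1}·y_i:
  -46, -5, -40, 32  ⇒  2A = -59, A = -29.5.
Then Σ (x_i + x_{i+1})·c_i = -409, so x̄ = -409 / (6·(-29.5)) = 409/177.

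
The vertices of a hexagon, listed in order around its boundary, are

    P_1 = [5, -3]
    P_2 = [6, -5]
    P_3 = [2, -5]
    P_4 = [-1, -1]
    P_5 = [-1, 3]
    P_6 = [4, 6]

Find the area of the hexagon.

Cross-terms: -7, -20, -7, -4, -18, -42  ⇒  Σ = -98
Area = |Σ|/2 = 49.

49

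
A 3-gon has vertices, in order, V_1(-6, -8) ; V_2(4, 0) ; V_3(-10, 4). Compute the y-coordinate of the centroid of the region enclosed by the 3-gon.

Apply Gauss's area formula. First the cross-terms c_i = x_i·y_{i+1} − x_{i+1}·y_i:
  32, 16, 104  ⇒  2A = 152, A = 76.
Then Σ (y_i + y_{i+1})·c_i = -608, so ȳ = -608 / (6·76) = -4/3.

-4/3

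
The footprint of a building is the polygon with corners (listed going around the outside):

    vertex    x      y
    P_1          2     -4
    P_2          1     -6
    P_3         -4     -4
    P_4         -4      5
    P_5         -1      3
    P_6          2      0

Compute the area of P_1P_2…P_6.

46.5

Apply the surveyor's formula: 2A = Σ (x_i·y_{i+1} − x_{i+1}·y_i), indices taken mod 6.
P_1→P_2: (2)(-6) − (1)(-4) = -8
P_2→P_3: (1)(-4) − (-4)(-6) = -28
P_3→P_4: (-4)(5) − (-4)(-4) = -36
P_4→P_5: (-4)(3) − (-1)(5) = -7
P_5→P_6: (-1)(0) − (2)(3) = -6
P_6→P_1: (2)(-4) − (2)(0) = -8
Σ = -93
Area = |Σ|/2 = 46.5.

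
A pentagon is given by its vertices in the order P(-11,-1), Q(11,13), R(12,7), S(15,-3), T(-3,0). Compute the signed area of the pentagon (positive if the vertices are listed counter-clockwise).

-179

Apply the shoelace (surveyor's) formula: 2A = Σ (x_i·y_{i+1} − x_{i+1}·y_i), indices taken mod 5.
Σ = (-132) + (-79) + (-141) + (-9) + (3) = -358
Signed area = Σ/2 = -179 (negative ⇒ clockwise traversal).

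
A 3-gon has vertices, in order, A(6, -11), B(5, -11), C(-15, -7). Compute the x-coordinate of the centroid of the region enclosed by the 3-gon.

-4/3

Apply the surveyor's formula. First the cross-terms c_i = x_i·y_{i+1} − x_{i+1}·y_i:
  -11, -200, 207  ⇒  2A = -4, A = -2.
Then Σ (x_i + x_{i+1})·c_i = 16, so x̄ = 16 / (6·(-2)) = -4/3.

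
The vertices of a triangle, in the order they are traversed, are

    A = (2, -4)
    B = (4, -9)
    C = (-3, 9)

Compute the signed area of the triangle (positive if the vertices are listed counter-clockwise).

Σ = (-2) + (9) + (-6) = 1
Signed area = Σ/2 = 0.5 (positive ⇒ counter-clockwise traversal).

0.5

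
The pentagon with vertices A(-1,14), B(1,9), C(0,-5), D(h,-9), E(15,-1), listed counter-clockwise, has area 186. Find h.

Write out the shoelace sum; only the two edges meeting at D involve h:
2·Area = [(0·(-9) − h·(-5)) + (h·(-1) − 15·(-9))] + 181
       = 4·h + 316 = 372
⇒ h = 14.

14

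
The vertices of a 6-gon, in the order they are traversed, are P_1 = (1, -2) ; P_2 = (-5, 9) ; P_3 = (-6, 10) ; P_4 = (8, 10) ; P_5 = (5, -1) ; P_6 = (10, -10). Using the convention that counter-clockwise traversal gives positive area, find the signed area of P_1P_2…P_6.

Apply the shoelace (surveyor's) formula: 2A = Σ (x_i·y_{i+1} − x_{i+1}·y_i), indices taken mod 6.
Σ = (-1) + (4) + (-140) + (-58) + (-40) + (-10) = -245
Signed area = Σ/2 = -122.5 (negative ⇒ clockwise traversal).

-122.5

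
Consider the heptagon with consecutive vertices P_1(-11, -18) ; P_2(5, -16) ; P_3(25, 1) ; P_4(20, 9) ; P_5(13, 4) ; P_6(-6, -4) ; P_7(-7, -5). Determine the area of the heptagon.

Σ = (266) + (405) + (205) + (-37) + (-28) + (2) + (71) = 884
Area = |Σ|/2 = 442.

442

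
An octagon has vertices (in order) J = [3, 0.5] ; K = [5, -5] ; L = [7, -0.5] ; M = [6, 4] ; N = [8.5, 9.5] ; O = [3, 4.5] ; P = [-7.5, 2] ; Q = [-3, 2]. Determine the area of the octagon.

Apply Gauss's area formula: 2A = Σ (x_i·y_{i+1} − x_{i+1}·y_i), indices taken mod 8.
J→K: (3)(-5) − (5)(0.5) = -17.5
K→L: (5)(-0.5) − (7)(-5) = 32.5
L→M: (7)(4) − (6)(-0.5) = 31
M→N: (6)(9.5) − (8.5)(4) = 23
N→O: (8.5)(4.5) − (3)(9.5) = 9.75
O→P: (3)(2) − (-7.5)(4.5) = 39.75
P→Q: (-7.5)(2) − (-3)(2) = -9
Q→J: (-3)(0.5) − (3)(2) = -7.5
Σ = 102
Area = |Σ|/2 = 51.

51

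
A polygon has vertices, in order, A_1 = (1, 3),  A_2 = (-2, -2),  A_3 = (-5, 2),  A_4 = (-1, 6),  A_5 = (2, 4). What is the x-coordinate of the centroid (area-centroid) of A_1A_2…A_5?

Apply the shoelace formula. First the cross-terms c_i = x_i·y_{i+1} − x_{i+1}·y_i:
  4, -14, -28, -16, 2  ⇒  2A = -52, A = -26.
Then Σ (x_i + x_{i+1})·c_i = 252, so x̄ = 252 / (6·(-26)) = -21/13.

-21/13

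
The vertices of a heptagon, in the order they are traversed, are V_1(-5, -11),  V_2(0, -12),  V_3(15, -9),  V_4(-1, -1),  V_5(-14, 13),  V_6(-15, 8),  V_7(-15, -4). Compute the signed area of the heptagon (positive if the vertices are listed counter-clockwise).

Cross-terms: 60, 180, -24, -27, 83, 180, 145  ⇒  Σ = 597
Signed area = Σ/2 = 298.5 (positive ⇒ counter-clockwise traversal).

298.5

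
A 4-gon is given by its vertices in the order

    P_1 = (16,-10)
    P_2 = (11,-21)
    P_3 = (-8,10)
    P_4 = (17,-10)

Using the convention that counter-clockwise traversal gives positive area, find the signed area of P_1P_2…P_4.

-192

Apply Gauss's area formula: 2A = Σ (x_i·y_{i+1} − x_{i+1}·y_i), indices taken mod 4.
Σ = (-226) + (-58) + (-90) + (-10) = -384
Signed area = Σ/2 = -192 (negative ⇒ clockwise traversal).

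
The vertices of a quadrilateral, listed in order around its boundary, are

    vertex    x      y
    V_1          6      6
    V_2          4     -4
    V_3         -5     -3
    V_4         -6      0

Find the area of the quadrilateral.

67

Apply Gauss's area formula: 2A = Σ (x_i·y_{i+1} − x_{i+1}·y_i), indices taken mod 4.
Cross-terms: -48, -32, -18, -36  ⇒  Σ = -134
Area = |Σ|/2 = 67.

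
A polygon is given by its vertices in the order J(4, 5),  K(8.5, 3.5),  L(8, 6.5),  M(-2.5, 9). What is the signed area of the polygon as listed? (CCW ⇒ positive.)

Apply Gauss's area formula: 2A = Σ (x_i·y_{i+1} − x_{i+1}·y_i), indices taken mod 4.
Σ = (-28.5) + (27.25) + (88.25) + (-48.5) = 38.5
Signed area = Σ/2 = 19.25 (positive ⇒ counter-clockwise traversal).

19.25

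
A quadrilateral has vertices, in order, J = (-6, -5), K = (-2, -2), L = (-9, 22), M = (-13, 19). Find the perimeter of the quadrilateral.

|JK| = √((4)² + (3)²) = √25 = 5
|KL| = √((-7)² + (24)²) = √625 = 25
|LM| = √((-4)² + (-3)²) = √25 = 5
|MJ| = √((7)² + (-24)²) = √625 = 25
Perimeter = 5 + 25 + 5 + 25 = 60.

60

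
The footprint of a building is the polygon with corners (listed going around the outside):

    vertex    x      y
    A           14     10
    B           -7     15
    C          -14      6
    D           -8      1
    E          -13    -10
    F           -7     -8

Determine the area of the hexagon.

325.5

Σ = (280) + (168) + (34) + (93) + (34) + (42) = 651
Area = |Σ|/2 = 325.5.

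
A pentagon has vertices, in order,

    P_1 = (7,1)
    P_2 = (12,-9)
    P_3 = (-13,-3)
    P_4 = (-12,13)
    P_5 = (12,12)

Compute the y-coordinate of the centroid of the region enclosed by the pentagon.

Apply Gauss's area formula. First the cross-terms c_i = x_i·y_{i+1} − x_{i+1}·y_i:
  -75, -153, -205, -300, -72  ⇒  2A = -805, A = -402.5.
Then Σ (y_i + y_{i+1})·c_i = -8050, so ȳ = -8050 / (6·(-402.5)) = 10/3.

10/3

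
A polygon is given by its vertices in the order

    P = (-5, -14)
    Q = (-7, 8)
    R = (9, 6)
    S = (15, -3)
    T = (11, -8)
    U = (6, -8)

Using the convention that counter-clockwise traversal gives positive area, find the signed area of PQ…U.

-310

Apply the shoelace (surveyor's) formula: 2A = Σ (x_i·y_{i+1} − x_{i+1}·y_i), indices taken mod 6.
Cross-terms: -138, -114, -117, -87, -40, -124  ⇒  Σ = -620
Signed area = Σ/2 = -310 (negative ⇒ clockwise traversal).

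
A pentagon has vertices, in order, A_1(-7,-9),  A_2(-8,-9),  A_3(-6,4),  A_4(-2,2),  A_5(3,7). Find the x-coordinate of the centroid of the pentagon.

Apply Gauss's area formula. First the cross-terms c_i = x_i·y_{i+1} − x_{i+1}·y_i:
  -9, -86, -4, -20, 22  ⇒  2A = -97, A = -48.5.
Then Σ (x_i + x_{i+1})·c_i = 1263, so x̄ = 1263 / (6·(-48.5)) = -421/97.

-421/97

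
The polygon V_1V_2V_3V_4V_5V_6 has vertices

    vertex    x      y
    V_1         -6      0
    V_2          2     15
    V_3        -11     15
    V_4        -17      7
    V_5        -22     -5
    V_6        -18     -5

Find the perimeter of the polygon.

|V_1V_2| = √((8)² + (15)²) = √289 = 17
|V_2V_3| = √((-13)² + (0)²) = √169 = 13
|V_3V_4| = √((-6)² + (-8)²) = √100 = 10
|V_4V_5| = √((-5)² + (-12)²) = √169 = 13
|V_5V_6| = √((4)² + (0)²) = √16 = 4
|V_6V_1| = √((12)² + (5)²) = √169 = 13
Perimeter = 17 + 13 + 10 + 13 + 4 + 13 = 70.

70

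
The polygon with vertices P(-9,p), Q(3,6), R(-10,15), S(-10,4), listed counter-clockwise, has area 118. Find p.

-3

The doubled signed area Σ (x_i y_{i+1} − x_{i+1} y_i) is linear in p.
With p=0 it equals 197; the coefficient of p is -13 (from the two edges through P).
So -13·p + 197 = 2·118 = 236 ⇒ p = -3.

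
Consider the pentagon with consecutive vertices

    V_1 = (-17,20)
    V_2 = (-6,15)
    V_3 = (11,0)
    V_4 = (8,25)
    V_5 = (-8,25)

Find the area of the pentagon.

320

Σ = (-135) + (-165) + (275) + (400) + (265) = 640
Area = |Σ|/2 = 320.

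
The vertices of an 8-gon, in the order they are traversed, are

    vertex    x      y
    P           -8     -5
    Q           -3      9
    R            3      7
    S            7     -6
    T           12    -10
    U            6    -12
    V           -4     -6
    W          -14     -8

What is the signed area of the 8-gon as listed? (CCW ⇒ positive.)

Apply the shoelace formula: 2A = Σ (x_i·y_{i+1} − x_{i+1}·y_i), indices taken mod 8.
Cross-terms: -87, -48, -67, 2, -84, -84, -52, 6  ⇒  Σ = -414
Signed area = Σ/2 = -207 (negative ⇒ clockwise traversal).

-207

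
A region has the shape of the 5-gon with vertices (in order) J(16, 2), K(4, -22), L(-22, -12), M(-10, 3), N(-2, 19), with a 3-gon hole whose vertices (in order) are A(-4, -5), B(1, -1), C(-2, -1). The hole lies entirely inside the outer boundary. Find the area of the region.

Outer boundary:
Apply the shoelace (surveyor's) formula: 2A = Σ (x_i·y_{i+1} − x_{i+1}·y_i), indices taken mod 5.
Σ = (-360) + (-532) + (-186) + (-184) + (-308) = -1570
Area = |Σ|/2 = 785.
Hole:
Σ = (9) + (-3) + (6) = 12
Area = |Σ|/2 = 6.
Net area = 785 − 6 = 779.

779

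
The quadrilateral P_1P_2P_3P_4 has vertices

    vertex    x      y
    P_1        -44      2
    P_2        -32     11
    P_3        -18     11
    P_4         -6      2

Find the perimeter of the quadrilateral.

82

|P_1P_2| = √((12)² + (9)²) = √225 = 15
|P_2P_3| = √((14)² + (0)²) = √196 = 14
|P_3P_4| = √((12)² + (-9)²) = √225 = 15
|P_4P_1| = √((-38)² + (0)²) = √1444 = 38
Perimeter = 15 + 14 + 15 + 38 = 82.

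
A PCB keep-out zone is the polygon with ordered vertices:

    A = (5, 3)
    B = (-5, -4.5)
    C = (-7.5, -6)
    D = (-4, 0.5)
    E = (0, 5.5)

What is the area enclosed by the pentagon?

44.25

A→B: (5)(-4.5) − (-5)(3) = -7.5
B→C: (-5)(-6) − (-7.5)(-4.5) = -3.75
C→D: (-7.5)(0.5) − (-4)(-6) = -27.75
D→E: (-4)(5.5) − (0)(0.5) = -22
E→A: (0)(3) − (5)(5.5) = -27.5
Σ = -88.5
Area = |Σ|/2 = 44.25.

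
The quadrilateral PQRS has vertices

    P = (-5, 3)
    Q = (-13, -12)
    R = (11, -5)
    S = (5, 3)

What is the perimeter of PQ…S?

62

|PQ| = √((-8)² + (-15)²) = √289 = 17
|QR| = √((24)² + (7)²) = √625 = 25
|RS| = √((-6)² + (8)²) = √100 = 10
|SP| = √((-10)² + (0)²) = √100 = 10
Perimeter = 17 + 25 + 10 + 10 = 62.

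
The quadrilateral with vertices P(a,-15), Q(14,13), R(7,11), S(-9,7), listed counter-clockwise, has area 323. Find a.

15

The doubled signed area Σ (x_i y_{i+1} − x_{i+1} y_i) is linear in a.
With a=0 it equals 556; the coefficient of a is 6 (from the two edges through P).
So 6·a + 556 = 2·323 = 646 ⇒ a = 15.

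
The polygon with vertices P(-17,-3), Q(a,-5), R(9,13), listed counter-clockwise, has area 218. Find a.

7

Write out the shoelace sum; only the two edges meeting at Q involve a:
2·Area = [((-17)·(-5) − a·(-3)) + (a·13 − 9·(-5))] + 194
       = 16·a + 324 = 436
⇒ a = 7.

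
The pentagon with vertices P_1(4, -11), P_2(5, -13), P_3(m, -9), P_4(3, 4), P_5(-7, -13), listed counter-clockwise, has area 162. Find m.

13

The doubled signed area Σ (x_i y_{i+1} − x_{i+1} y_i) is linear in m.
With m=0 it equals 103; the coefficient of m is 17 (from the two edges through P_3).
So 17·m + 103 = 2·162 = 324 ⇒ m = 13.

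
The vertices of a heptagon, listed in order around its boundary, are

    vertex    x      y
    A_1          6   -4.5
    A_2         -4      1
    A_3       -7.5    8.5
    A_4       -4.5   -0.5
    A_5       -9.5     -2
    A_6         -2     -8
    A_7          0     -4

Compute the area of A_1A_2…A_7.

Apply Gauss's area formula: 2A = Σ (x_i·y_{i+1} − x_{i+1}·y_i), indices taken mod 7.
A_1→A_2: (6)(1) − (-4)(-4.5) = -12
A_2→A_3: (-4)(8.5) − (-7.5)(1) = -26.5
A_3→A_4: (-7.5)(-0.5) − (-4.5)(8.5) = 42
A_4→A_5: (-4.5)(-2) − (-9.5)(-0.5) = 4.25
A_5→A_6: (-9.5)(-8) − (-2)(-2) = 72
A_6→A_7: (-2)(-4) − (0)(-8) = 8
A_7→A_1: (0)(-4.5) − (6)(-4) = 24
Σ = 111.75
Area = |Σ|/2 = 55.875.

55.875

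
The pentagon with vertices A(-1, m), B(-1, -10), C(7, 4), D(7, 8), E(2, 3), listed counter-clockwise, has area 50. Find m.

Write out the shoelace sum; only the two edges meeting at A involve m:
2·Area = [(2·m − (-1)·3) + ((-1)·(-10) − (-1)·m)] + 99
       = 3·m + 112 = 100
⇒ m = -4.

-4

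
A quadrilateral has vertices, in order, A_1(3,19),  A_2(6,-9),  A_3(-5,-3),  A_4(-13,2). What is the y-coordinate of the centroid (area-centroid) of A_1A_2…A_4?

269/69

Apply the shoelace (surveyor's) formula. First the cross-terms c_i = x_i·y_{i+1} − x_{i+1}·y_i:
  -141, -63, -49, -253  ⇒  2A = -506, A = -253.
Then Σ (y_i + y_{i+1})·c_i = -5918, so ȳ = -5918 / (6·(-253)) = 269/69.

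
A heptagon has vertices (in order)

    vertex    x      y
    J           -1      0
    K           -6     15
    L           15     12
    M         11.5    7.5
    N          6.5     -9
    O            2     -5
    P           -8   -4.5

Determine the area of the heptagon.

Apply Gauss's area formula: 2A = Σ (x_i·y_{i+1} − x_{i+1}·y_i), indices taken mod 7.
J→K: (-1)(15) − (-6)(0) = -15
K→L: (-6)(12) − (15)(15) = -297
L→M: (15)(7.5) − (11.5)(12) = -25.5
M→N: (11.5)(-9) − (6.5)(7.5) = -152.25
N→O: (6.5)(-5) − (2)(-9) = -14.5
O→P: (2)(-4.5) − (-8)(-5) = -49
P→J: (-8)(0) − (-1)(-4.5) = -4.5
Σ = -557.75
Area = |Σ|/2 = 278.875.

278.875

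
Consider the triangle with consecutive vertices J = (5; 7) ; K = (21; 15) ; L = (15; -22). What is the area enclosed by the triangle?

272

Apply Gauss's area formula: 2A = Σ (x_i·y_{i+1} − x_{i+1}·y_i), indices taken mod 3.
Σ = (-72) + (-687) + (215) = -544
Area = |Σ|/2 = 272.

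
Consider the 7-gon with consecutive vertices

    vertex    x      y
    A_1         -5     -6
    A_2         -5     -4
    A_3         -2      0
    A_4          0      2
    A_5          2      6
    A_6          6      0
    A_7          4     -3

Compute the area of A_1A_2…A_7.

59.5

Σ = (-10) + (-8) + (-4) + (-4) + (-36) + (-18) + (-39) = -119
Area = |Σ|/2 = 59.5.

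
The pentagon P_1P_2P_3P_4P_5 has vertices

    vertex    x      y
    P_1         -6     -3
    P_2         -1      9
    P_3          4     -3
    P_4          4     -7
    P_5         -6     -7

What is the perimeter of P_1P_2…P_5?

|P_1P_2| = √((5)² + (12)²) = √169 = 13
|P_2P_3| = √((5)² + (-12)²) = √169 = 13
|P_3P_4| = √((0)² + (-4)²) = √16 = 4
|P_4P_5| = √((-10)² + (0)²) = √100 = 10
|P_5P_1| = √((0)² + (4)²) = √16 = 4
Perimeter = 13 + 13 + 4 + 10 + 4 = 44.

44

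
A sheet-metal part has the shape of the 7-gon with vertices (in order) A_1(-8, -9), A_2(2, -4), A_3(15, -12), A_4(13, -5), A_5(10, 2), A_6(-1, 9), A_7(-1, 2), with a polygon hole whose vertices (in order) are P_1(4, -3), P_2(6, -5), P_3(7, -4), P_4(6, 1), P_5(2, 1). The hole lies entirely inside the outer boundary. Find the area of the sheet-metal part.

Outer boundary:
Apply Gauss's area formula: 2A = Σ (x_i·y_{i+1} − x_{i+1}·y_i), indices taken mod 7.
Σ = (50) + (36) + (81) + (76) + (92) + (7) + (25) = 367
Area = |Σ|/2 = 183.5.
Hole:
Apply the shoelace formula: 2A = Σ (x_i·y_{i+1} − x_{i+1}·y_i), indices taken mod 5.
Σ = (-2) + (11) + (31) + (4) + (-10) = 34
Area = |Σ|/2 = 17.
Net area = 183.5 − 17 = 166.5.

166.5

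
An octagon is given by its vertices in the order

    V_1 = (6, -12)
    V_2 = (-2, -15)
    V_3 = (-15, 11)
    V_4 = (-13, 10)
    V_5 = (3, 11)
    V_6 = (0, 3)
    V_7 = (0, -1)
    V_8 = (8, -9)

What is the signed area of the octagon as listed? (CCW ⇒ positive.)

-283

Apply the surveyor's formula: 2A = Σ (x_i·y_{i+1} − x_{i+1}·y_i), indices taken mod 8.
Σ = (-114) + (-247) + (-7) + (-173) + (9) + (0) + (8) + (-42) = -566
Signed area = Σ/2 = -283 (negative ⇒ clockwise traversal).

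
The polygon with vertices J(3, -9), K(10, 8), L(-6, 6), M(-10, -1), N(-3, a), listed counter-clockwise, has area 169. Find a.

The doubled signed area Σ (x_i y_{i+1} − x_{i+1} y_i) is linear in a.
With a=0 it equals 312; the coefficient of a is -13 (from the two edges through N).
So -13·a + 312 = 2·169 = 338 ⇒ a = -2.

-2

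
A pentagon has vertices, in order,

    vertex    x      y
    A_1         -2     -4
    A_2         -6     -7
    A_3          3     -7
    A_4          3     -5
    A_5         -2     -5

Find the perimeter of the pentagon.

22

|A_1A_2| = √((-4)² + (-3)²) = √25 = 5
|A_2A_3| = √((9)² + (0)²) = √81 = 9
|A_3A_4| = √((0)² + (2)²) = √4 = 2
|A_4A_5| = √((-5)² + (0)²) = √25 = 5
|A_5A_1| = √((0)² + (1)²) = √1 = 1
Perimeter = 5 + 9 + 2 + 5 + 1 = 22.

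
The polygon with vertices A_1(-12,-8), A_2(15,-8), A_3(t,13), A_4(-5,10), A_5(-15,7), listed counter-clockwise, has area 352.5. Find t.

-5

Write out the shoelace sum; only the two edges meeting at A_3 involve t:
2·Area = [(15·13 − t·(-8)) + (t·10 − (-5)·13)] + 535
       = 18·t + 795 = 705
⇒ t = -5.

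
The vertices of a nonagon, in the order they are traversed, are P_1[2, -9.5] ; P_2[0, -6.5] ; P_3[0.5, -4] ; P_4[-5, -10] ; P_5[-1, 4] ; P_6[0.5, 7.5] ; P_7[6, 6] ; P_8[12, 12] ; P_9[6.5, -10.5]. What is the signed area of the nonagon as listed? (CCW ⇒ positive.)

-180.5

Apply the shoelace (surveyor's) formula: 2A = Σ (x_i·y_{i+1} − x_{i+1}·y_i), indices taken mod 9.
Σ = (-13) + (3.25) + (-25) + (-30) + (-9.5) + (-42) + (0) + (-204) + (-40.75) = -361
Signed area = Σ/2 = -180.5 (negative ⇒ clockwise traversal).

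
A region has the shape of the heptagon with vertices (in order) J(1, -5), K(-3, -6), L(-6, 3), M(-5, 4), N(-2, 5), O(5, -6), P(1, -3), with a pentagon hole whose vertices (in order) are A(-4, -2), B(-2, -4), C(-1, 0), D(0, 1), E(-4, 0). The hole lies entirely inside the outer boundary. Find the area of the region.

Outer boundary:
Apply the shoelace (surveyor's) formula: 2A = Σ (x_i·y_{i+1} − x_{i+1}·y_i), indices taken mod 7.
Σ = (-21) + (-45) + (-9) + (-17) + (-13) + (-9) + (-2) = -116
Area = |Σ|/2 = 58.
Hole:
Apply the surveyor's formula: 2A = Σ (x_i·y_{i+1} − x_{i+1}·y_i), indices taken mod 5.
Σ = (12) + (-4) + (-1) + (4) + (8) = 19
Area = |Σ|/2 = 9.5.
Net area = 58 − 9.5 = 48.5.

48.5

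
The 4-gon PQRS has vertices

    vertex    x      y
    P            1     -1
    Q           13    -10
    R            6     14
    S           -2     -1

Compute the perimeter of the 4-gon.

|PQ| = √((12)² + (-9)²) = √225 = 15
|QR| = √((-7)² + (24)²) = √625 = 25
|RS| = √((-8)² + (-15)²) = √289 = 17
|SP| = √((3)² + (0)²) = √9 = 3
Perimeter = 15 + 25 + 17 + 3 = 60.

60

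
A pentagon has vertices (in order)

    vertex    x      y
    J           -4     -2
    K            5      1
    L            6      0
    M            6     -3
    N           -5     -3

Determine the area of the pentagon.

26.5

J→K: (-4)(1) − (5)(-2) = 6
K→L: (5)(0) − (6)(1) = -6
L→M: (6)(-3) − (6)(0) = -18
M→N: (6)(-3) − (-5)(-3) = -33
N→J: (-5)(-2) − (-4)(-3) = -2
Σ = -53
Area = |Σ|/2 = 26.5.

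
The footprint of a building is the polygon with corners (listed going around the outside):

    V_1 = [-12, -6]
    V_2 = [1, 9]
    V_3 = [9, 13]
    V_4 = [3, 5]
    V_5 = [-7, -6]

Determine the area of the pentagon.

88.5

Apply the shoelace (surveyor's) formula: 2A = Σ (x_i·y_{i+1} − x_{i+1}·y_i), indices taken mod 5.
Cross-terms: -102, -68, 6, 17, -30  ⇒  Σ = -177
Area = |Σ|/2 = 88.5.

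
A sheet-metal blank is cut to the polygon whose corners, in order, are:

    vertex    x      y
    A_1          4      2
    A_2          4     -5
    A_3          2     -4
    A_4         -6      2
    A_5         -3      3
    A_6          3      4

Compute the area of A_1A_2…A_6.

Apply Gauss's area formula: 2A = Σ (x_i·y_{i+1} − x_{i+1}·y_i), indices taken mod 6.
Σ = (-28) + (-6) + (-20) + (-12) + (-21) + (-10) = -97
Area = |Σ|/2 = 48.5.

48.5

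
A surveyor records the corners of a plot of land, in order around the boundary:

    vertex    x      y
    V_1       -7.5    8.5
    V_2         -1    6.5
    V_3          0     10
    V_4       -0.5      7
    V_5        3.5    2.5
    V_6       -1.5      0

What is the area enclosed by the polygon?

Apply the shoelace (surveyor's) formula: 2A = Σ (x_i·y_{i+1} − x_{i+1}·y_i), indices taken mod 6.
Σ = (-40.25) + (-10) + (5) + (-25.75) + (3.75) + (-12.75) = -80
Area = |Σ|/2 = 40.

40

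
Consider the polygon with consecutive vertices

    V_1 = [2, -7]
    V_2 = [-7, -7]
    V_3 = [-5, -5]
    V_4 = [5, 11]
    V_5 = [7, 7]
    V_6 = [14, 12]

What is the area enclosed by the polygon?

Apply the shoelace (surveyor's) formula: 2A = Σ (x_i·y_{i+1} − x_{i+1}·y_i), indices taken mod 6.
V_1→V_2: (2)(-7) − (-7)(-7) = -63
V_2→V_3: (-7)(-5) − (-5)(-7) = 0
V_3→V_4: (-5)(11) − (5)(-5) = -30
V_4→V_5: (5)(7) − (7)(11) = -42
V_5→V_6: (7)(12) − (14)(7) = -14
V_6→V_1: (14)(-7) − (2)(12) = -122
Σ = -271
Area = |Σ|/2 = 135.5.

135.5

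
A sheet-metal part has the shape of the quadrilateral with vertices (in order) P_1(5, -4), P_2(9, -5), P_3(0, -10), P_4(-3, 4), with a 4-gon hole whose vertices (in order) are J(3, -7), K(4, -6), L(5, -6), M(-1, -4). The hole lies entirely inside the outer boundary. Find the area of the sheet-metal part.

Outer boundary:
P_1→P_2: (5)(-5) − (9)(-4) = 11
P_2→P_3: (9)(-10) − (0)(-5) = -90
P_3→P_4: (0)(4) − (-3)(-10) = -30
P_4→P_1: (-3)(-4) − (5)(4) = -8
Σ = -117
Area = |Σ|/2 = 58.5.
Hole:
Σ = (10) + (6) + (-26) + (19) = 9
Area = |Σ|/2 = 4.5.
Net area = 58.5 − 4.5 = 54.

54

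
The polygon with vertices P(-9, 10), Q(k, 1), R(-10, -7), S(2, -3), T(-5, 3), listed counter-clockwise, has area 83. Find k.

-9

The doubled signed area Σ (x_i y_{i+1} − x_{i+1} y_i) is linear in k.
With k=0 it equals 13; the coefficient of k is -17 (from the two edges through Q).
So -17·k + 13 = 2·83 = 166 ⇒ k = -9.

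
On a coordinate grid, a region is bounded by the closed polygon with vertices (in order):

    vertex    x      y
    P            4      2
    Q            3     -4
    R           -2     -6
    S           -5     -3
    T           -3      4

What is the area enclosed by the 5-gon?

61.5

P→Q: (4)(-4) − (3)(2) = -22
Q→R: (3)(-6) − (-2)(-4) = -26
R→S: (-2)(-3) − (-5)(-6) = -24
S→T: (-5)(4) − (-3)(-3) = -29
T→P: (-3)(2) − (4)(4) = -22
Σ = -123
Area = |Σ|/2 = 61.5.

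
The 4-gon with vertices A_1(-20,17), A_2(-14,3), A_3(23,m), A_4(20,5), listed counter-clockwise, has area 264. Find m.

The doubled signed area Σ (x_i y_{i+1} − x_{i+1} y_i) is linear in m.
With m=0 it equals 664; the coefficient of m is -34 (from the two edges through A_3).
So -34·m + 664 = 2·264 = 528 ⇒ m = 4.

4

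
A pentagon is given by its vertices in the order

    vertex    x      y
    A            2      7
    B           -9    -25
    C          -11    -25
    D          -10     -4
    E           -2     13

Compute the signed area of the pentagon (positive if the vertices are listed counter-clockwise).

-210.5

Apply the surveyor's formula: 2A = Σ (x_i·y_{i+1} − x_{i+1}·y_i), indices taken mod 5.
A→B: (2)(-25) − (-9)(7) = 13
B→C: (-9)(-25) − (-11)(-25) = -50
C→D: (-11)(-4) − (-10)(-25) = -206
D→E: (-10)(13) − (-2)(-4) = -138
E→A: (-2)(7) − (2)(13) = -40
Σ = -421
Signed area = Σ/2 = -210.5 (negative ⇒ clockwise traversal).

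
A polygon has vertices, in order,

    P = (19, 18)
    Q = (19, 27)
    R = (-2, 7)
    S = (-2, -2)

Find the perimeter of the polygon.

|PQ| = √((0)² + (9)²) = √81 = 9
|QR| = √((-21)² + (-20)²) = √841 = 29
|RS| = √((0)² + (-9)²) = √81 = 9
|SP| = √((21)² + (20)²) = √841 = 29
Perimeter = 9 + 29 + 9 + 29 = 76.

76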